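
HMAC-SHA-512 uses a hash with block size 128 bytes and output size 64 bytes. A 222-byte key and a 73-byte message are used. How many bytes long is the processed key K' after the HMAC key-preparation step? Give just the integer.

Key is 222 > 128 bytes, so it is hashed to 64 bytes then zero-padded to 128: |K'| = 128.

128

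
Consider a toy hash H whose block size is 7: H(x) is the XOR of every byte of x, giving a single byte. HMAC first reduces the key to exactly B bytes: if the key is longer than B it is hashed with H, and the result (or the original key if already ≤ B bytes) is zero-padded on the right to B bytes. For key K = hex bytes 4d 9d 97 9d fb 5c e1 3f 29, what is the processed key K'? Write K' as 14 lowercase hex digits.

|K| = 9 > B = 7, so first hash the key.
H(K): XOR 4d⊕9d⊕97⊕9d⊕fb⊕5c⊕e1⊕3f⊕29 = 8a.
Zero-pad H(K) = 8a to 7 bytes: K' = 8a 00 00 00 00 00 00.

8a000000000000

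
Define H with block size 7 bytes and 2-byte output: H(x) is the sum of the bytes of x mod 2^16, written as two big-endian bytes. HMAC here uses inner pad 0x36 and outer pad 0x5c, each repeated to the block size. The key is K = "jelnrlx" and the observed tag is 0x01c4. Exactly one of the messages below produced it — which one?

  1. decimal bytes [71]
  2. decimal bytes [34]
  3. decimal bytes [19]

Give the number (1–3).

2

Key "jelnrlx" = 6a 65 6c 6e 72 6c 78 is exactly B = 7 bytes: K' = 6a 65 6c 6e 72 6c 78.
K' ⊕ ipad = 5c 53 5a 58 44 5a 4e; K' ⊕ opad = 36 39 30 32 2e 30 24.
m1: inner = H(5c 53 5a 58 44 5a 4e 47) = 02 94; tag = H(36 39 30 32 2e 30 24 02 94) = 01e9
m2: inner = H(5c 53 5a 58 44 5a 4e 22) = 02 6f; tag = H(36 39 30 32 2e 30 24 02 6f) = 01c4 ← matches
m3: inner = H(5c 53 5a 58 44 5a 4e 13) = 02 60; tag = H(36 39 30 32 2e 30 24 02 60) = 01b5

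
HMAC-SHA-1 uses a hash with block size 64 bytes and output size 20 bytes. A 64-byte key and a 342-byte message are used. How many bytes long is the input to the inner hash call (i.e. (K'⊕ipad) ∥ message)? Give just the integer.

406

Key is 64 ≤ 64 bytes, zero-padded: |K'| = 64.
Inner input = (K'⊕ipad) ∥ m → 64 + 342 = 406 bytes.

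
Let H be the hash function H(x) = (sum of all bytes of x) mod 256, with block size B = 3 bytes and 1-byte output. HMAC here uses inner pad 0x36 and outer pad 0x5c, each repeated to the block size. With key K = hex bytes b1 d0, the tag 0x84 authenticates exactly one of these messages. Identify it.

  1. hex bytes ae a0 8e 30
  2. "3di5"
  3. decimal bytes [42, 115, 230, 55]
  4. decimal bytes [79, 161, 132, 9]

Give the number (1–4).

Key hex bytes b1 d0 is 2 bytes ≤ B = 3; zero-pad to 3 bytes: K' = b1 d0 00.
K' ⊕ ipad = 87 e6 36; K' ⊕ opad = ed 8c 5c.
m1: inner = H(87 e6 36 ae a0 8e 30) = af; tag = H(ed 8c 5c af) = 84 ← matches
m2: inner = H(87 e6 36 33 64 69 35) = d8; tag = H(ed 8c 5c d8) = ad
m3: inner = H(87 e6 36 2a 73 e6 37) = 5d; tag = H(ed 8c 5c 5d) = 32
m4: inner = H(87 e6 36 4f a1 84 09) = 20; tag = H(ed 8c 5c 20) = f5

1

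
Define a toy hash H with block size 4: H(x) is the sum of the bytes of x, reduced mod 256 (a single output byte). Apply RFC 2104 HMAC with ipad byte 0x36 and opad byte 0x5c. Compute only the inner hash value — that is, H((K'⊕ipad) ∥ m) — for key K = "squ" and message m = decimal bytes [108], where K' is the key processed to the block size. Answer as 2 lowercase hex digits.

71

Key "squ" = 73 71 75 is 3 bytes ≤ B = 4; zero-pad to 4 bytes: K' = 73 71 75 00.
K' ⊕ ipad = 45 47 43 36.
Inner input = 45 47 43 36 ∥ 6c.
Inner hash: sum = 69+71+67+54+108 = 369; mod 256 = 113 → 71.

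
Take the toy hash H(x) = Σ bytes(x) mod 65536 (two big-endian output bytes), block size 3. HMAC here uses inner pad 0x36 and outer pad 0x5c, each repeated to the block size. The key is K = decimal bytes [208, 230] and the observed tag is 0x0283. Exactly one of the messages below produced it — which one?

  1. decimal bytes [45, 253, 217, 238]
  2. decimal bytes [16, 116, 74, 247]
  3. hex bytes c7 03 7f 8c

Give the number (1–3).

1

Key decimal bytes [208, 230] = d0 e6 is 2 bytes ≤ B = 3; zero-pad to 3 bytes: K' = d0 e6 00.
K' ⊕ ipad = e6 d0 36; K' ⊕ opad = 8c ba 5c.
m1: inner = H(e6 d0 36 2d fd d9 ee) = 04 dd; tag = H(8c ba 5c 04 dd) = 0283 ← matches
m2: inner = H(e6 d0 36 10 74 4a f7) = 03 b1; tag = H(8c ba 5c 03 b1) = 0256
m3: inner = H(e6 d0 36 c7 03 7f 8c) = 03 c1; tag = H(8c ba 5c 03 c1) = 0266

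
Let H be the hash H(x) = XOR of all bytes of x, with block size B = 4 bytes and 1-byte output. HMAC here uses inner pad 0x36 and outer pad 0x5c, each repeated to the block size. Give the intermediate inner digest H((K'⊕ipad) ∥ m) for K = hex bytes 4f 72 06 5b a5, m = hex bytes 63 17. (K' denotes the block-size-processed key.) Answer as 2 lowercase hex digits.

Key hex bytes 4f 72 06 5b a5 is 5 bytes > B = 4, so hash it first: H(key) = c5, then zero-pad to 4 bytes: K' = c5 00 00 00.
K' ⊕ ipad = f3 36 36 36.
Inner input = f3 36 36 36 ∥ 63 17.
Inner hash: XOR f3⊕36⊕36⊕36⊕63⊕17 = b1.

b1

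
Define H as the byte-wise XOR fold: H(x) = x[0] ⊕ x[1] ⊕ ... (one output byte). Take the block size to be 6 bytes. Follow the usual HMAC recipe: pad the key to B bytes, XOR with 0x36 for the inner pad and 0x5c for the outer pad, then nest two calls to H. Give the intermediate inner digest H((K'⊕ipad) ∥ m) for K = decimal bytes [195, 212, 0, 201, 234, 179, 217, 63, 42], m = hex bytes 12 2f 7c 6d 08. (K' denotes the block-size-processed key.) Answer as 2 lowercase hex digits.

6f

Key decimal bytes [195, 212, 0, 201, 234, 179, 217, 63, 42] = c3 d4 00 c9 ea b3 d9 3f 2a is 9 bytes > B = 6, so hash it first: H(key) = 4b, then zero-pad to 6 bytes: K' = 4b 00 00 00 00 00.
K' ⊕ ipad = 7d 36 36 36 36 36.
Inner input = 7d 36 36 36 36 36 ∥ 12 2f 7c 6d 08.
Inner hash: XOR 7d⊕36⊕36⊕36⊕36⊕36⊕12⊕2f⊕7c⊕6d⊕08 = 6f.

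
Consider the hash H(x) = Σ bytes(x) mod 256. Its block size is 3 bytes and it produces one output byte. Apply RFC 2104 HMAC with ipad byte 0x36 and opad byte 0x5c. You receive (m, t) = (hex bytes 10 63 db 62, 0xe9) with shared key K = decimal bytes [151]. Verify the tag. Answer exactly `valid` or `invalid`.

invalid

Key decimal bytes [151] = 97 is 1 byte ≤ B = 3; zero-pad to 3 bytes: K' = 97 00 00.
K' ⊕ ipad = a1 36 36; K' ⊕ opad = cb 5c 5c.
Inner hash: sum = 161+54+54+16+99+219+98 = 701; mod 256 = 189 → bd.
Outer hash (recomputed tag): sum = 203+92+92+189 = 576; mod 256 = 64 → 40.
Recomputed tag = 40; claimed = e9 → mismatch.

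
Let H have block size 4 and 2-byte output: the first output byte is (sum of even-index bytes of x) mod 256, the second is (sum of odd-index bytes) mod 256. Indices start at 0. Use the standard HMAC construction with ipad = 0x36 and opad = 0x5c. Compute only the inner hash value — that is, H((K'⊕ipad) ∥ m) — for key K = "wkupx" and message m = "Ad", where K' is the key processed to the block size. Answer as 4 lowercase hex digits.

c987

Key "wkupx" = 77 6b 75 70 78 is 5 bytes > B = 4, so hash it first: H(key) = 64 db, then zero-pad to 4 bytes: K' = 64 db 00 00.
K' ⊕ ipad = 52 ed 36 36.
Inner input = 52 ed 36 36 ∥ 41 64.
Inner hash: even-index sum = 201 mod 256 = 201; odd-index sum = 391 mod 256 = 135 → c9 87.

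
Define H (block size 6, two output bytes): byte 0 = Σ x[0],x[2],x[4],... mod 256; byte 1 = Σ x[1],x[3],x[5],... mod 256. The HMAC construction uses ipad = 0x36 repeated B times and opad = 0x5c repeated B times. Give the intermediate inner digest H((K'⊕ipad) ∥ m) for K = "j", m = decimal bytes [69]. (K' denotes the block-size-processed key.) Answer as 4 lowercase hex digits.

0da2

Key "j" = 6a is 1 byte ≤ B = 6; zero-pad to 6 bytes: K' = 6a 00 00 00 00 00.
K' ⊕ ipad = 5c 36 36 36 36 36.
Inner input = 5c 36 36 36 36 36 ∥ 45.
Inner hash: even-index sum = 269 mod 256 = 13; odd-index sum = 162 mod 256 = 162 → 0d a2.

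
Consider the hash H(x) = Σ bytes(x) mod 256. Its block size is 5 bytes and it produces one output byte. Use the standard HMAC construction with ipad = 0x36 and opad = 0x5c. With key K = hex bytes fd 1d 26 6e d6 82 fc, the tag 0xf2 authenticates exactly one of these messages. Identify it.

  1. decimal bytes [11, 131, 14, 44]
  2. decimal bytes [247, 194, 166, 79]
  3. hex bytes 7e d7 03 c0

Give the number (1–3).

3

Key hex bytes fd 1d 26 6e d6 82 fc is 7 bytes > B = 5, so hash it first: H(key) = 02, then zero-pad to 5 bytes: K' = 02 00 00 00 00.
K' ⊕ ipad = 34 36 36 36 36; K' ⊕ opad = 5e 5c 5c 5c 5c.
m1: inner = H(34 36 36 36 36 0b 83 0e 2c) = d4; tag = H(5e 5c 5c 5c 5c d4) = a2
m2: inner = H(34 36 36 36 36 f7 c2 a6 4f) = ba; tag = H(5e 5c 5c 5c 5c ba) = 88
m3: inner = H(34 36 36 36 36 7e d7 03 c0) = 24; tag = H(5e 5c 5c 5c 5c 24) = f2 ← matches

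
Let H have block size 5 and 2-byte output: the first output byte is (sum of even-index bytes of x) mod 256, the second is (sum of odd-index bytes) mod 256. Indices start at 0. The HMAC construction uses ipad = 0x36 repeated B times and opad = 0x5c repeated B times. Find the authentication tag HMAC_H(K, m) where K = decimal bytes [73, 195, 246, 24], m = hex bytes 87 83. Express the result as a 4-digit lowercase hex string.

Key decimal bytes [73, 195, 246, 24] = 49 c3 f6 18 is 4 bytes ≤ B = 5; zero-pad to 5 bytes: K' = 49 c3 f6 18 00.
K' ⊕ ipad = 7f f5 c0 2e 36.  K' ⊕ opad = 15 9f aa 44 5c.
Inner input = (K'⊕ipad) ∥ m = 7f f5 c0 2e 36 ∥ 87 83.
Inner hash: even-index sum = 504 mod 256 = 248; odd-index sum = 426 mod 256 = 170 → f8 aa.
Outer input = (K'⊕opad) ∥ inner = 15 9f aa 44 5c ∥ f8 aa.
Outer hash (tag): even-index sum = 453 mod 256 = 197; odd-index sum = 475 mod 256 = 219 → c5 db.

c5db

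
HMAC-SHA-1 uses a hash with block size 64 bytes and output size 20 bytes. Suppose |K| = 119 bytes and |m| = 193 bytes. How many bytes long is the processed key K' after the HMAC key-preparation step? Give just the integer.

Key is 119 > 64 bytes, so it is hashed to 20 bytes then zero-padded to 64: |K'| = 64.

64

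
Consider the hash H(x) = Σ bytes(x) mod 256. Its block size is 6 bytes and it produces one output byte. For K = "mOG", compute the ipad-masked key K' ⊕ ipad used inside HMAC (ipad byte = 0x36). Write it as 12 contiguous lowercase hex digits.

5b7971363636

Key "mOG" = 6d 4f 47 is 3 bytes ≤ B = 6; zero-pad to 6 bytes: K' = 6d 4f 47 00 00 00.
XOR each byte with 0x36: 6d⊕36=5b, 4f⊕36=79, 47⊕36=71, 00⊕36=36, 00⊕36=36, 00⊕36=36.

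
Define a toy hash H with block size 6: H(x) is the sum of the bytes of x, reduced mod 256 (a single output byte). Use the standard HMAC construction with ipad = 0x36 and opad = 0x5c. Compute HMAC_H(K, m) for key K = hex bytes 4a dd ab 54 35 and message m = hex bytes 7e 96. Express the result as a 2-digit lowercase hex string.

0e

Key hex bytes 4a dd ab 54 35 is 5 bytes ≤ B = 6; zero-pad to 6 bytes: K' = 4a dd ab 54 35 00.
K' ⊕ ipad = 7c eb 9d 62 03 36.  K' ⊕ opad = 16 81 f7 08 69 5c.
Inner input = (K'⊕ipad) ∥ m = 7c eb 9d 62 03 36 ∥ 7e 96.
Inner hash: sum = 124+235+157+98+3+54+126+150 = 947; mod 256 = 179 → b3.
Outer input = (K'⊕opad) ∥ inner = 16 81 f7 08 69 5c ∥ b3.
Outer hash (tag): sum = 22+129+247+8+105+92+179 = 782; mod 256 = 14 → 0e.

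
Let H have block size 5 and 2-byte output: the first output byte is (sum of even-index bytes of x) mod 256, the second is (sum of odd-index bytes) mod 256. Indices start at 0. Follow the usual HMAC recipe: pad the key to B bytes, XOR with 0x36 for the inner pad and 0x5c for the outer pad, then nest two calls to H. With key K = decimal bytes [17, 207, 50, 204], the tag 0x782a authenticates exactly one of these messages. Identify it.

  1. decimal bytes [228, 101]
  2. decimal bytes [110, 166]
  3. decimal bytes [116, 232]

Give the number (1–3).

2

Key decimal bytes [17, 207, 50, 204] = 11 cf 32 cc is 4 bytes ≤ B = 5; zero-pad to 5 bytes: K' = 11 cf 32 cc 00.
K' ⊕ ipad = 27 f9 04 fa 36; K' ⊕ opad = 4d 93 6e 90 5c.
m1: inner = H(27 f9 04 fa 36 e4 65) = c6 d7; tag = H(4d 93 6e 90 5c c6 d7) = eee9
m2: inner = H(27 f9 04 fa 36 6e a6) = 07 61; tag = H(4d 93 6e 90 5c 07 61) = 782a ← matches
m3: inner = H(27 f9 04 fa 36 74 e8) = 49 67; tag = H(4d 93 6e 90 5c 49 67) = 7e6c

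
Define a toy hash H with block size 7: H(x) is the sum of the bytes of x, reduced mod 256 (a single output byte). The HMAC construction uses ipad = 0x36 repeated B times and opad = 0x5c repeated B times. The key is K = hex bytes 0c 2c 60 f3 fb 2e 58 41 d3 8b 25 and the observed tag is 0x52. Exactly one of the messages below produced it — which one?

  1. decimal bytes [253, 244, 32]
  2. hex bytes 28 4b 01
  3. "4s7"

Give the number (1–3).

2

Key hex bytes 0c 2c 60 f3 fb 2e 58 41 d3 8b 25 is 11 bytes > B = 7, so hash it first: H(key) = d0, then zero-pad to 7 bytes: K' = d0 00 00 00 00 00 00.
K' ⊕ ipad = e6 36 36 36 36 36 36; K' ⊕ opad = 8c 5c 5c 5c 5c 5c 5c.
m1: inner = H(e6 36 36 36 36 36 36 fd f4 20) = 3b; tag = H(8c 5c 5c 5c 5c 5c 5c 3b) = ef
m2: inner = H(e6 36 36 36 36 36 36 28 4b 01) = 9e; tag = H(8c 5c 5c 5c 5c 5c 5c 9e) = 52 ← matches
m3: inner = H(e6 36 36 36 36 36 36 34 73 37) = 08; tag = H(8c 5c 5c 5c 5c 5c 5c 08) = bc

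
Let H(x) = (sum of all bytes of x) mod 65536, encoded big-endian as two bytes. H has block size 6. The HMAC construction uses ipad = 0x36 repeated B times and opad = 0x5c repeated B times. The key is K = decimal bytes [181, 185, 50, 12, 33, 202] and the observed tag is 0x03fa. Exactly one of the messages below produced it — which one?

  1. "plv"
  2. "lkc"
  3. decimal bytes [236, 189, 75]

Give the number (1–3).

3

Key decimal bytes [181, 185, 50, 12, 33, 202] = b5 b9 32 0c 21 ca is exactly B = 6 bytes: K' = b5 b9 32 0c 21 ca.
K' ⊕ ipad = 83 8f 04 3a 17 fc; K' ⊕ opad = e9 e5 6e 50 7d 96.
m1: inner = H(83 8f 04 3a 17 fc 70 6c 76) = 03 b5; tag = H(e9 e5 6e 50 7d 96 03 b5) = 0457
m2: inner = H(83 8f 04 3a 17 fc 6c 6b 63) = 03 9d; tag = H(e9 e5 6e 50 7d 96 03 9d) = 043f
m3: inner = H(83 8f 04 3a 17 fc ec bd 4b) = 04 57; tag = H(e9 e5 6e 50 7d 96 04 57) = 03fa ← matches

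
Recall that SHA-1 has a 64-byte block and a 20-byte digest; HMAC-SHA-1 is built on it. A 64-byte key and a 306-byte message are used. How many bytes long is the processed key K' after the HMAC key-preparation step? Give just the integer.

64

Key is 64 ≤ 64 bytes, zero-padded: |K'| = 64.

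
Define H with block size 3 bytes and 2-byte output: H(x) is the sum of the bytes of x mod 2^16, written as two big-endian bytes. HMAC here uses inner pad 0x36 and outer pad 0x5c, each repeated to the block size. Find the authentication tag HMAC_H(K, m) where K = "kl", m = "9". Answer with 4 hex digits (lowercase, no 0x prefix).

00ea

Key "kl" = 6b 6c is 2 bytes ≤ B = 3; zero-pad to 3 bytes: K' = 6b 6c 00.
K' ⊕ ipad = 5d 5a 36.  K' ⊕ opad = 37 30 5c.
Inner input = (K'⊕ipad) ∥ m = 5d 5a 36 ∥ 39.
Inner hash: sum = 93+90+54+57 = 294 → 01 26.
Outer input = (K'⊕opad) ∥ inner = 37 30 5c ∥ 01 26.
Outer hash (tag): sum = 55+48+92+1+38 = 234 → 00 ea.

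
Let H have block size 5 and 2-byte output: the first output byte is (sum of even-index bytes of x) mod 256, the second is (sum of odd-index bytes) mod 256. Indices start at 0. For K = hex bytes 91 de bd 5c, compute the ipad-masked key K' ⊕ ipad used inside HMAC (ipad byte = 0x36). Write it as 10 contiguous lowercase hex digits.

Key hex bytes 91 de bd 5c is 4 bytes ≤ B = 5; zero-pad to 5 bytes: K' = 91 de bd 5c 00.
XOR each byte with 0x36: 91⊕36=a7, de⊕36=e8, bd⊕36=8b, 5c⊕36=6a, 00⊕36=36.

a7e88b6a36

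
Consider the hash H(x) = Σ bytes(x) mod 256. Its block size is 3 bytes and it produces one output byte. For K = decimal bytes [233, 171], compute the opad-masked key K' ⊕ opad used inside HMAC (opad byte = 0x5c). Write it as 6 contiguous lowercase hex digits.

b5f75c

Key decimal bytes [233, 171] = e9 ab is 2 bytes ≤ B = 3; zero-pad to 3 bytes: K' = e9 ab 00.
XOR each byte with 0x5c: e9⊕5c=b5, ab⊕5c=f7, 00⊕5c=5c.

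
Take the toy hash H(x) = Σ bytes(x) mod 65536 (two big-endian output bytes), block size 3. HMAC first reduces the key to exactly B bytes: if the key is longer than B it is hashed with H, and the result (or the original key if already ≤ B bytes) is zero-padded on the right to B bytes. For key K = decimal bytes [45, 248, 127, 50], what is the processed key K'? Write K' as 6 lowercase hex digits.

|K| = 4 > B = 3, so first hash the key.
H(K): sum = 45+248+127+50 = 470 → 01 d6.
Zero-pad H(K) = 01 d6 to 3 bytes: K' = 01 d6 00.

01d600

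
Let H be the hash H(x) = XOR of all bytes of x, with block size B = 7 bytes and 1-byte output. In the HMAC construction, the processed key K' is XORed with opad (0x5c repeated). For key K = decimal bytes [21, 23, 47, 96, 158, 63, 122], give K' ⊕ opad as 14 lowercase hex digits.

494b733cc26326

Key decimal bytes [21, 23, 47, 96, 158, 63, 122] = 15 17 2f 60 9e 3f 7a is exactly B = 7 bytes: K' = 15 17 2f 60 9e 3f 7a.
XOR each byte with 0x5c: 15⊕5c=49, 17⊕5c=4b, 2f⊕5c=73, 60⊕5c=3c, 9e⊕5c=c2, 3f⊕5c=63, 7a⊕5c=26.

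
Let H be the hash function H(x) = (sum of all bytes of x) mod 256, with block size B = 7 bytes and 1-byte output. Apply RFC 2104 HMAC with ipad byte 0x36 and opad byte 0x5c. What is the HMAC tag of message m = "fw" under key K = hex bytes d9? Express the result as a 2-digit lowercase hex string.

bd

Key hex bytes d9 is 1 byte ≤ B = 7; zero-pad to 7 bytes: K' = d9 00 00 00 00 00 00.
K' ⊕ ipad = ef 36 36 36 36 36 36.  K' ⊕ opad = 85 5c 5c 5c 5c 5c 5c.
Inner input = (K'⊕ipad) ∥ m = ef 36 36 36 36 36 36 ∥ 66 77.
Inner hash: sum = 239+54+54+54+54+54+54+102+119 = 784; mod 256 = 16 → 10.
Outer input = (K'⊕opad) ∥ inner = 85 5c 5c 5c 5c 5c 5c ∥ 10.
Outer hash (tag): sum = 133+92+92+92+92+92+92+16 = 701; mod 256 = 189 → bd.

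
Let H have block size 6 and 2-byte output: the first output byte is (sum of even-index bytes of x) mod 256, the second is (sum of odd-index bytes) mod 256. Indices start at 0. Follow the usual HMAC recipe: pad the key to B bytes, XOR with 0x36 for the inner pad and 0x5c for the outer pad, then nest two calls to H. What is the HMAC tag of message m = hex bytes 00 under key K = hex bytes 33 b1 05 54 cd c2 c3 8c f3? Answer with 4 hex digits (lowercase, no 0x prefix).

9898

Key hex bytes 33 b1 05 54 cd c2 c3 8c f3 is 9 bytes > B = 6, so hash it first: H(key) = bb 53, then zero-pad to 6 bytes: K' = bb 53 00 00 00 00.
K' ⊕ ipad = 8d 65 36 36 36 36.  K' ⊕ opad = e7 0f 5c 5c 5c 5c.
Inner input = (K'⊕ipad) ∥ m = 8d 65 36 36 36 36 ∥ 00.
Inner hash: even-index sum = 249 mod 256 = 249; odd-index sum = 209 mod 256 = 209 → f9 d1.
Outer input = (K'⊕opad) ∥ inner = e7 0f 5c 5c 5c 5c ∥ f9 d1.
Outer hash (tag): even-index sum = 664 mod 256 = 152; odd-index sum = 408 mod 256 = 152 → 98 98.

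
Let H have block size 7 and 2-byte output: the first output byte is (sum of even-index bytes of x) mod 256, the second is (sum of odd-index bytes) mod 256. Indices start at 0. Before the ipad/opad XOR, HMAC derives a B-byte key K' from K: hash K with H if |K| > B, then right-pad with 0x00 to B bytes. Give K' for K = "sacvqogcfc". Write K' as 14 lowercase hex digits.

140c0000000000

|K| = 10 > B = 7, so first hash the key.
H(K): even-index sum = 532 mod 256 = 20; odd-index sum = 524 mod 256 = 12 → 14 0c.
Zero-pad H(K) = 14 0c to 7 bytes: K' = 14 0c 00 00 00 00 00.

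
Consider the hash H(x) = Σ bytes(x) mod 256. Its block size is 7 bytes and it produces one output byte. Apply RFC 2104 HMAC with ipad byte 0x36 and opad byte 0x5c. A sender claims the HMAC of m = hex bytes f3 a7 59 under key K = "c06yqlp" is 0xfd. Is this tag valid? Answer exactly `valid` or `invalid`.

Key "c06yqlp" = 63 30 36 79 71 6c 70 is exactly B = 7 bytes: K' = 63 30 36 79 71 6c 70.
K' ⊕ ipad = 55 06 00 4f 47 5a 46; K' ⊕ opad = 3f 6c 6a 25 2d 30 2c.
Inner hash: sum = 85+6+0+79+71+90+70+243+167+89 = 900; mod 256 = 132 → 84.
Outer hash (recomputed tag): sum = 63+108+106+37+45+48+44+132 = 583; mod 256 = 71 → 47.
Recomputed tag = 47; claimed = fd → mismatch.

invalid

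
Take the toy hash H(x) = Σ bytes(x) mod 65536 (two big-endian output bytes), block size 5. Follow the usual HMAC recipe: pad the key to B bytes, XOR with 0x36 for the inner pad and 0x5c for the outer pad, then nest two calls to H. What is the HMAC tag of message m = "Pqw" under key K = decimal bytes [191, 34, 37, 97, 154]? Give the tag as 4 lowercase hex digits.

Key decimal bytes [191, 34, 37, 97, 154] = bf 22 25 61 9a is exactly B = 5 bytes: K' = bf 22 25 61 9a.
K' ⊕ ipad = 89 14 13 57 ac.  K' ⊕ opad = e3 7e 79 3d c6.
Inner input = (K'⊕ipad) ∥ m = 89 14 13 57 ac ∥ 50 71 77.
Inner hash: sum = 137+20+19+87+172+80+113+119 = 747 → 02 eb.
Outer input = (K'⊕opad) ∥ inner = e3 7e 79 3d c6 ∥ 02 eb.
Outer hash (tag): sum = 227+126+121+61+198+2+235 = 970 → 03 ca.

03ca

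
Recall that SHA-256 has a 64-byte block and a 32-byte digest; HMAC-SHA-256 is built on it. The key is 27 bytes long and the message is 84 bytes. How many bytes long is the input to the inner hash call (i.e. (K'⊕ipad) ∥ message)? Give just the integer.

148

Key is 27 ≤ 64 bytes, zero-padded: |K'| = 64.
Inner input = (K'⊕ipad) ∥ m → 64 + 84 = 148 bytes.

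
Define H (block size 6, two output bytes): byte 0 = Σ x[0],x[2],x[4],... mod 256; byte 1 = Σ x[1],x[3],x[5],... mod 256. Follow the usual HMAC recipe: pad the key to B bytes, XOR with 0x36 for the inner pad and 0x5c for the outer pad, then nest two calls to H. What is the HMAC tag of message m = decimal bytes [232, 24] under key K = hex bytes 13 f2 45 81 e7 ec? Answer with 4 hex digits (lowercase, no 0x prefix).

74a8

Key hex bytes 13 f2 45 81 e7 ec is exactly B = 6 bytes: K' = 13 f2 45 81 e7 ec.
K' ⊕ ipad = 25 c4 73 b7 d1 da.  K' ⊕ opad = 4f ae 19 dd bb b0.
Inner input = (K'⊕ipad) ∥ m = 25 c4 73 b7 d1 da ∥ e8 18.
Inner hash: even-index sum = 593 mod 256 = 81; odd-index sum = 621 mod 256 = 109 → 51 6d.
Outer input = (K'⊕opad) ∥ inner = 4f ae 19 dd bb b0 ∥ 51 6d.
Outer hash (tag): even-index sum = 372 mod 256 = 116; odd-index sum = 680 mod 256 = 168 → 74 a8.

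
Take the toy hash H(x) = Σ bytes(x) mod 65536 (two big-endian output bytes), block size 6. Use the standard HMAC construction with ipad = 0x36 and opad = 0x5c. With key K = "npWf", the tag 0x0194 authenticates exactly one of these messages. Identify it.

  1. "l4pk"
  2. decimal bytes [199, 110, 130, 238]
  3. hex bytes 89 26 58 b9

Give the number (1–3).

1

Key "npWf" = 6e 70 57 66 is 4 bytes ≤ B = 6; zero-pad to 6 bytes: K' = 6e 70 57 66 00 00.
K' ⊕ ipad = 58 46 61 50 36 36; K' ⊕ opad = 32 2c 0b 3a 5c 5c.
m1: inner = H(58 46 61 50 36 36 6c 34 70 6b) = 03 36; tag = H(32 2c 0b 3a 5c 5c 03 36) = 0194 ← matches
m2: inner = H(58 46 61 50 36 36 c7 6e 82 ee) = 04 60; tag = H(32 2c 0b 3a 5c 5c 04 60) = 01bf
m3: inner = H(58 46 61 50 36 36 89 26 58 b9) = 03 7b; tag = H(32 2c 0b 3a 5c 5c 03 7b) = 01d9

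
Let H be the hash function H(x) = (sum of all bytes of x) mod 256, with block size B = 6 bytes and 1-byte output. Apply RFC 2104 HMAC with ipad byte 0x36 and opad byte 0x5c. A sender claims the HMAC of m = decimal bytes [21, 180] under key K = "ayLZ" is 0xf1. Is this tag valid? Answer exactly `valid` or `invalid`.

valid

Key "ayLZ" = 61 79 4c 5a is 4 bytes ≤ B = 6; zero-pad to 6 bytes: K' = 61 79 4c 5a 00 00.
K' ⊕ ipad = 57 4f 7a 6c 36 36; K' ⊕ opad = 3d 25 10 06 5c 5c.
Inner hash: sum = 87+79+122+108+54+54+21+180 = 705; mod 256 = 193 → c1.
Outer hash (recomputed tag): sum = 61+37+16+6+92+92+193 = 497; mod 256 = 241 → f1.
Recomputed tag = f1; claimed = f1 → match.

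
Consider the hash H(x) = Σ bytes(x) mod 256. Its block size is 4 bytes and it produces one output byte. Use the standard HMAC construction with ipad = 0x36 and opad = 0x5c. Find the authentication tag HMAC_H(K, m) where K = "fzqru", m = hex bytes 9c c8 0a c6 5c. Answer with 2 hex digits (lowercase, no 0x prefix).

Key "fzqru" = 66 7a 71 72 75 is 5 bytes > B = 4, so hash it first: H(key) = 38, then zero-pad to 4 bytes: K' = 38 00 00 00.
K' ⊕ ipad = 0e 36 36 36.  K' ⊕ opad = 64 5c 5c 5c.
Inner input = (K'⊕ipad) ∥ m = 0e 36 36 36 ∥ 9c c8 0a c6 5c.
Inner hash: sum = 14+54+54+54+156+200+10+198+92 = 832; mod 256 = 64 → 40.
Outer input = (K'⊕opad) ∥ inner = 64 5c 5c 5c ∥ 40.
Outer hash (tag): sum = 100+92+92+92+64 = 440; mod 256 = 184 → b8.

b8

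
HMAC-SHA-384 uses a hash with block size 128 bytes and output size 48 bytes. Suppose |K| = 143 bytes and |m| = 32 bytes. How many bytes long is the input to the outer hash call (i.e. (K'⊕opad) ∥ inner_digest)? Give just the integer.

Key is 143 > 128 bytes, so it is hashed to 48 bytes then zero-padded to 128: |K'| = 128.
Outer input = (K'⊕opad) ∥ H(inner) → 128 + 48 = 176 bytes.

176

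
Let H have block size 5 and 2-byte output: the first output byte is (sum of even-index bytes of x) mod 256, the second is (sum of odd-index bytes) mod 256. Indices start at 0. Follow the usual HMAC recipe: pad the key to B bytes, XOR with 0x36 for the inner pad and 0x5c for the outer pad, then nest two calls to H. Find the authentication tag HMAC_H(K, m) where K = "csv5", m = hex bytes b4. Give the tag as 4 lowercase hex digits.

c163

Key "csv5" = 63 73 76 35 is 4 bytes ≤ B = 5; zero-pad to 5 bytes: K' = 63 73 76 35 00.
K' ⊕ ipad = 55 45 40 03 36.  K' ⊕ opad = 3f 2f 2a 69 5c.
Inner input = (K'⊕ipad) ∥ m = 55 45 40 03 36 ∥ b4.
Inner hash: even-index sum = 203 mod 256 = 203; odd-index sum = 252 mod 256 = 252 → cb fc.
Outer input = (K'⊕opad) ∥ inner = 3f 2f 2a 69 5c ∥ cb fc.
Outer hash (tag): even-index sum = 449 mod 256 = 193; odd-index sum = 355 mod 256 = 99 → c1 63.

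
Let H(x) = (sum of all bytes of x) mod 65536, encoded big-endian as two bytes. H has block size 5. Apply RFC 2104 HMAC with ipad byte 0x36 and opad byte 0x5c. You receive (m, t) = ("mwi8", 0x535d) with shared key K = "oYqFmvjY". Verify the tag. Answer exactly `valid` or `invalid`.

invalid

Key "oYqFmvjY" = 6f 59 71 46 6d 76 6a 59 is 8 bytes > B = 5, so hash it first: H(key) = 03 25, then zero-pad to 5 bytes: K' = 03 25 00 00 00.
K' ⊕ ipad = 35 13 36 36 36; K' ⊕ opad = 5f 79 5c 5c 5c.
Inner hash: sum = 53+19+54+54+54+109+119+105+56 = 623 → 02 6f.
Outer hash (recomputed tag): sum = 95+121+92+92+92+2+111 = 605 → 02 5d.
Recomputed tag = 025d; claimed = 535d → mismatch.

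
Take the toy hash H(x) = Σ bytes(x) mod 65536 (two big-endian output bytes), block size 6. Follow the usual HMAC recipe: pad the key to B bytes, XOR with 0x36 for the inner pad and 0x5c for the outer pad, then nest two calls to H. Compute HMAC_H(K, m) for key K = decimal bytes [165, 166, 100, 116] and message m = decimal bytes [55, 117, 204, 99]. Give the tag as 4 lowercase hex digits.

Key decimal bytes [165, 166, 100, 116] = a5 a6 64 74 is 4 bytes ≤ B = 6; zero-pad to 6 bytes: K' = a5 a6 64 74 00 00.
K' ⊕ ipad = 93 90 52 42 36 36.  K' ⊕ opad = f9 fa 38 28 5c 5c.
Inner input = (K'⊕ipad) ∥ m = 93 90 52 42 36 36 ∥ 37 75 cc 63.
Inner hash: sum = 147+144+82+66+54+54+55+117+204+99 = 1022 → 03 fe.
Outer input = (K'⊕opad) ∥ inner = f9 fa 38 28 5c 5c ∥ 03 fe.
Outer hash (tag): sum = 249+250+56+40+92+92+3+254 = 1036 → 04 0c.

040c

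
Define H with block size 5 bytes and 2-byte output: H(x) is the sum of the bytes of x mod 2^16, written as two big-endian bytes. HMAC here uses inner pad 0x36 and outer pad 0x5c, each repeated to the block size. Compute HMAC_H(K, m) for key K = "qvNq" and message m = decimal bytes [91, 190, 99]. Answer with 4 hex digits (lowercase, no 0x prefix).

01ec

Key "qvNq" = 71 76 4e 71 is 4 bytes ≤ B = 5; zero-pad to 5 bytes: K' = 71 76 4e 71 00.
K' ⊕ ipad = 47 40 78 47 36.  K' ⊕ opad = 2d 2a 12 2d 5c.
Inner input = (K'⊕ipad) ∥ m = 47 40 78 47 36 ∥ 5b be 63.
Inner hash: sum = 71+64+120+71+54+91+190+99 = 760 → 02 f8.
Outer input = (K'⊕opad) ∥ inner = 2d 2a 12 2d 5c ∥ 02 f8.
Outer hash (tag): sum = 45+42+18+45+92+2+248 = 492 → 01 ec.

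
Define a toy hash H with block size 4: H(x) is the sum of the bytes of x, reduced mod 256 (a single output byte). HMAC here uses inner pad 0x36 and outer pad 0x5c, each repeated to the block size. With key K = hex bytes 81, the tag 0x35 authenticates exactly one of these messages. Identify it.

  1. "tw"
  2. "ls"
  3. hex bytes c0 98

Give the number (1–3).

1

Key hex bytes 81 is 1 byte ≤ B = 4; zero-pad to 4 bytes: K' = 81 00 00 00.
K' ⊕ ipad = b7 36 36 36; K' ⊕ opad = dd 5c 5c 5c.
m1: inner = H(b7 36 36 36 74 77) = 44; tag = H(dd 5c 5c 5c 44) = 35 ← matches
m2: inner = H(b7 36 36 36 6c 73) = 38; tag = H(dd 5c 5c 5c 38) = 29
m3: inner = H(b7 36 36 36 c0 98) = b1; tag = H(dd 5c 5c 5c b1) = a2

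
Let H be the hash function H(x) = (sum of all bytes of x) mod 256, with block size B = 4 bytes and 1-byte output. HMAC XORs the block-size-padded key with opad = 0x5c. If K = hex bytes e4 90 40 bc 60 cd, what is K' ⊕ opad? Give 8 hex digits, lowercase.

Key hex bytes e4 90 40 bc 60 cd is 6 bytes > B = 4, so hash it first: H(key) = 9d, then zero-pad to 4 bytes: K' = 9d 00 00 00.
XOR each byte with 0x5c: 9d⊕5c=c1, 00⊕5c=5c, 00⊕5c=5c, 00⊕5c=5c.

c15c5c5c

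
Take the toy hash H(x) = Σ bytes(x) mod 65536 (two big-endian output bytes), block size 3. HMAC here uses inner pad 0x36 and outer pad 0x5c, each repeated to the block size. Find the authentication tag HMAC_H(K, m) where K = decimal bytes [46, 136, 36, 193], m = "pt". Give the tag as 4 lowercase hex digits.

Key decimal bytes [46, 136, 36, 193] = 2e 88 24 c1 is 4 bytes > B = 3, so hash it first: H(key) = 01 9b, then zero-pad to 3 bytes: K' = 01 9b 00.
K' ⊕ ipad = 37 ad 36.  K' ⊕ opad = 5d c7 5c.
Inner input = (K'⊕ipad) ∥ m = 37 ad 36 ∥ 70 74.
Inner hash: sum = 55+173+54+112+116 = 510 → 01 fe.
Outer input = (K'⊕opad) ∥ inner = 5d c7 5c ∥ 01 fe.
Outer hash (tag): sum = 93+199+92+1+254 = 639 → 02 7f.

027f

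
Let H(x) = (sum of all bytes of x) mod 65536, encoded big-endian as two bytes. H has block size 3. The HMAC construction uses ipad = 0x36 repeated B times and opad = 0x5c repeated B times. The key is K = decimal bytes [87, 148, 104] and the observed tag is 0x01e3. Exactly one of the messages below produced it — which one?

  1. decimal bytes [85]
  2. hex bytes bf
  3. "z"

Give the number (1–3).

3

Key decimal bytes [87, 148, 104] = 57 94 68 is exactly B = 3 bytes: K' = 57 94 68.
K' ⊕ ipad = 61 a2 5e; K' ⊕ opad = 0b c8 34.
m1: inner = H(61 a2 5e 55) = 01 b6; tag = H(0b c8 34 01 b6) = 01be
m2: inner = H(61 a2 5e bf) = 02 20; tag = H(0b c8 34 02 20) = 0129
m3: inner = H(61 a2 5e 7a) = 01 db; tag = H(0b c8 34 01 db) = 01e3 ← matches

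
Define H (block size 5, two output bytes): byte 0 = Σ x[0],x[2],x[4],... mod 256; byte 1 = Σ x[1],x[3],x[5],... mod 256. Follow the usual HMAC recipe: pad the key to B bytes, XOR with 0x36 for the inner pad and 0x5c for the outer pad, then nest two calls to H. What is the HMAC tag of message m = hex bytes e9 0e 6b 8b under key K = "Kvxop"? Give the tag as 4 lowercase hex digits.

Key "Kvxop" = 4b 76 78 6f 70 is exactly B = 5 bytes: K' = 4b 76 78 6f 70.
K' ⊕ ipad = 7d 40 4e 59 46.  K' ⊕ opad = 17 2a 24 33 2c.
Inner input = (K'⊕ipad) ∥ m = 7d 40 4e 59 46 ∥ e9 0e 6b 8b.
Inner hash: even-index sum = 426 mod 256 = 170; odd-index sum = 493 mod 256 = 237 → aa ed.
Outer input = (K'⊕opad) ∥ inner = 17 2a 24 33 2c ∥ aa ed.
Outer hash (tag): even-index sum = 340 mod 256 = 84; odd-index sum = 263 mod 256 = 7 → 54 07.

5407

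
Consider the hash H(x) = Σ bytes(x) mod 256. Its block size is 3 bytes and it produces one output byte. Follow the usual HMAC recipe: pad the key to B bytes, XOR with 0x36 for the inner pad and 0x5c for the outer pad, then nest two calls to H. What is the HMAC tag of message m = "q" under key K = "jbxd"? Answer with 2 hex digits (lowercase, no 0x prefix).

Key "jbxd" = 6a 62 78 64 is 4 bytes > B = 3, so hash it first: H(key) = a8, then zero-pad to 3 bytes: K' = a8 00 00.
K' ⊕ ipad = 9e 36 36.  K' ⊕ opad = f4 5c 5c.
Inner input = (K'⊕ipad) ∥ m = 9e 36 36 ∥ 71.
Inner hash: sum = 158+54+54+113 = 379; mod 256 = 123 → 7b.
Outer input = (K'⊕opad) ∥ inner = f4 5c 5c ∥ 7b.
Outer hash (tag): sum = 244+92+92+123 = 551; mod 256 = 39 → 27.

27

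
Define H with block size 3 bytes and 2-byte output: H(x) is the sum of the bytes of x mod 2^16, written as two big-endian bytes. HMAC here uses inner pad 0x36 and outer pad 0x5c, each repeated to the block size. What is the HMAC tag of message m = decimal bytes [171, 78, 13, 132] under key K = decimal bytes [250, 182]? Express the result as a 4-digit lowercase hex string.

01fb

Key decimal bytes [250, 182] = fa b6 is 2 bytes ≤ B = 3; zero-pad to 3 bytes: K' = fa b6 00.
K' ⊕ ipad = cc 80 36.  K' ⊕ opad = a6 ea 5c.
Inner input = (K'⊕ipad) ∥ m = cc 80 36 ∥ ab 4e 0d 84.
Inner hash: sum = 204+128+54+171+78+13+132 = 780 → 03 0c.
Outer input = (K'⊕opad) ∥ inner = a6 ea 5c ∥ 03 0c.
Outer hash (tag): sum = 166+234+92+3+12 = 507 → 01 fb.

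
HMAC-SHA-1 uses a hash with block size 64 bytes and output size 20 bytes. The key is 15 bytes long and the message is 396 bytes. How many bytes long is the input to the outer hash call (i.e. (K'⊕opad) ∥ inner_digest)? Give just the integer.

Key is 15 ≤ 64 bytes, zero-padded: |K'| = 64.
Outer input = (K'⊕opad) ∥ H(inner) → 64 + 20 = 84 bytes.

84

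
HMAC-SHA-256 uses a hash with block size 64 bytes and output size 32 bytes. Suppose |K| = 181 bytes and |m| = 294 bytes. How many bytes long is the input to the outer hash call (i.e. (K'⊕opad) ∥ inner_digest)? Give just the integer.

Key is 181 > 64 bytes, so it is hashed to 32 bytes then zero-padded to 64: |K'| = 64.
Outer input = (K'⊕opad) ∥ H(inner) → 64 + 32 = 96 bytes.

96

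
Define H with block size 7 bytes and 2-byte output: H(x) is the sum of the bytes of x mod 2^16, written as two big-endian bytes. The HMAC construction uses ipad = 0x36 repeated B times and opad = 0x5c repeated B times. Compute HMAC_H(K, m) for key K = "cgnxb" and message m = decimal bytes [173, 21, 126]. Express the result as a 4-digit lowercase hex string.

Key "cgnxb" = 63 67 6e 78 62 is 5 bytes ≤ B = 7; zero-pad to 7 bytes: K' = 63 67 6e 78 62 00 00.
K' ⊕ ipad = 55 51 58 4e 54 36 36.  K' ⊕ opad = 3f 3b 32 24 3e 5c 5c.
Inner input = (K'⊕ipad) ∥ m = 55 51 58 4e 54 36 36 ∥ ad 15 7e.
Inner hash: sum = 85+81+88+78+84+54+54+173+21+126 = 844 → 03 4c.
Outer input = (K'⊕opad) ∥ inner = 3f 3b 32 24 3e 5c 5c ∥ 03 4c.
Outer hash (tag): sum = 63+59+50+36+62+92+92+3+76 = 533 → 02 15.

0215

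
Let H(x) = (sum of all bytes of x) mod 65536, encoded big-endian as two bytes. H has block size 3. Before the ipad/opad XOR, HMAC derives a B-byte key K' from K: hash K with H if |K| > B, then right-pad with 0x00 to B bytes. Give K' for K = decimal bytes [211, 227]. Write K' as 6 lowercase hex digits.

d3e300

Key decimal bytes [211, 227] = d3 e3 is 2 bytes ≤ B = 3; zero-pad to 3 bytes: K' = d3 e3 00.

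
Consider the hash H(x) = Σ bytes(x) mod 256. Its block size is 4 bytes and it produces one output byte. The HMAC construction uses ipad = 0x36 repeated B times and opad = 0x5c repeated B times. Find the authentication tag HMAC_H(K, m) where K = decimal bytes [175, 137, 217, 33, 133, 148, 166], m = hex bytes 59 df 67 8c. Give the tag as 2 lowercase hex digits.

Key decimal bytes [175, 137, 217, 33, 133, 148, 166] = af 89 d9 21 85 94 a6 is 7 bytes > B = 4, so hash it first: H(key) = f1, then zero-pad to 4 bytes: K' = f1 00 00 00.
K' ⊕ ipad = c7 36 36 36.  K' ⊕ opad = ad 5c 5c 5c.
Inner input = (K'⊕ipad) ∥ m = c7 36 36 36 ∥ 59 df 67 8c.
Inner hash: sum = 199+54+54+54+89+223+103+140 = 916; mod 256 = 148 → 94.
Outer input = (K'⊕opad) ∥ inner = ad 5c 5c 5c ∥ 94.
Outer hash (tag): sum = 173+92+92+92+148 = 597; mod 256 = 85 → 55.

55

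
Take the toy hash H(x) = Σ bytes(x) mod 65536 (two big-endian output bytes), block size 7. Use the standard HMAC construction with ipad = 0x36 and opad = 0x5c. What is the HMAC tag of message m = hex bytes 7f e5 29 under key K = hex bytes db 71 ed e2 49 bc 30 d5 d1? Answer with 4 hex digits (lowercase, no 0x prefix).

Key hex bytes db 71 ed e2 49 bc 30 d5 d1 is 9 bytes > B = 7, so hash it first: H(key) = 05 f6, then zero-pad to 7 bytes: K' = 05 f6 00 00 00 00 00.
K' ⊕ ipad = 33 c0 36 36 36 36 36.  K' ⊕ opad = 59 aa 5c 5c 5c 5c 5c.
Inner input = (K'⊕ipad) ∥ m = 33 c0 36 36 36 36 36 ∥ 7f e5 29.
Inner hash: sum = 51+192+54+54+54+54+54+127+229+41 = 910 → 03 8e.
Outer input = (K'⊕opad) ∥ inner = 59 aa 5c 5c 5c 5c 5c ∥ 03 8e.
Outer hash (tag): sum = 89+170+92+92+92+92+92+3+142 = 864 → 03 60.

0360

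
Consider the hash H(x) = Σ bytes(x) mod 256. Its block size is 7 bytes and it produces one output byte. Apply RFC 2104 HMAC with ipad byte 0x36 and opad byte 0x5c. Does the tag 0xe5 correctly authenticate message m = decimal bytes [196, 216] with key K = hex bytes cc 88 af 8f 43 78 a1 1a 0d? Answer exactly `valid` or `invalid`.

invalid

Key hex bytes cc 88 af 8f 43 78 a1 1a 0d is 9 bytes > B = 7, so hash it first: H(key) = 15, then zero-pad to 7 bytes: K' = 15 00 00 00 00 00 00.
K' ⊕ ipad = 23 36 36 36 36 36 36; K' ⊕ opad = 49 5c 5c 5c 5c 5c 5c.
Inner hash: sum = 35+54+54+54+54+54+54+196+216 = 771; mod 256 = 3 → 03.
Outer hash (recomputed tag): sum = 73+92+92+92+92+92+92+3 = 628; mod 256 = 116 → 74.
Recomputed tag = 74; claimed = e5 → mismatch.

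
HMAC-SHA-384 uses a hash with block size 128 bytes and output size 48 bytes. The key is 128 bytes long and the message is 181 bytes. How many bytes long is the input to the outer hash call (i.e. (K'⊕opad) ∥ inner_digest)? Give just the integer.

Key is 128 ≤ 128 bytes, zero-padded: |K'| = 128.
Outer input = (K'⊕opad) ∥ H(inner) → 128 + 48 = 176 bytes.

176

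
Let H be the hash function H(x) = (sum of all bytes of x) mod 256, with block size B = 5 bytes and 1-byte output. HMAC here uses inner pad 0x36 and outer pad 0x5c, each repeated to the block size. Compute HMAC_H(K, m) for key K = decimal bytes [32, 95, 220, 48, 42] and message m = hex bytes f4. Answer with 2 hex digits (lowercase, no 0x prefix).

60

Key decimal bytes [32, 95, 220, 48, 42] = 20 5f dc 30 2a is exactly B = 5 bytes: K' = 20 5f dc 30 2a.
K' ⊕ ipad = 16 69 ea 06 1c.  K' ⊕ opad = 7c 03 80 6c 76.
Inner input = (K'⊕ipad) ∥ m = 16 69 ea 06 1c ∥ f4.
Inner hash: sum = 22+105+234+6+28+244 = 639; mod 256 = 127 → 7f.
Outer input = (K'⊕opad) ∥ inner = 7c 03 80 6c 76 ∥ 7f.
Outer hash (tag): sum = 124+3+128+108+118+127 = 608; mod 256 = 96 → 60.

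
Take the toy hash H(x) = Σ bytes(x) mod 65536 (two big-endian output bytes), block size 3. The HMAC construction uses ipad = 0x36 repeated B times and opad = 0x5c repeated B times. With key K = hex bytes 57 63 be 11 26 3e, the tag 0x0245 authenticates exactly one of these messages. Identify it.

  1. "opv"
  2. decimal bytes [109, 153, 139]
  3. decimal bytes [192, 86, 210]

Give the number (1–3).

Key hex bytes 57 63 be 11 26 3e is 6 bytes > B = 3, so hash it first: H(key) = 01 ed, then zero-pad to 3 bytes: K' = 01 ed 00.
K' ⊕ ipad = 37 db 36; K' ⊕ opad = 5d b1 5c.
m1: inner = H(37 db 36 6f 70 76) = 02 9d; tag = H(5d b1 5c 02 9d) = 0209
m2: inner = H(37 db 36 6d 99 8b) = 02 d9; tag = H(5d b1 5c 02 d9) = 0245 ← matches
m3: inner = H(37 db 36 c0 56 d2) = 03 30; tag = H(5d b1 5c 03 30) = 019d

2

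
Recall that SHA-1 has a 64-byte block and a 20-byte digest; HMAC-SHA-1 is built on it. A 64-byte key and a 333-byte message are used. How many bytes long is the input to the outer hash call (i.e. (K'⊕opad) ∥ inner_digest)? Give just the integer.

84

Key is 64 ≤ 64 bytes, zero-padded: |K'| = 64.
Outer input = (K'⊕opad) ∥ H(inner) → 64 + 20 = 84 bytes.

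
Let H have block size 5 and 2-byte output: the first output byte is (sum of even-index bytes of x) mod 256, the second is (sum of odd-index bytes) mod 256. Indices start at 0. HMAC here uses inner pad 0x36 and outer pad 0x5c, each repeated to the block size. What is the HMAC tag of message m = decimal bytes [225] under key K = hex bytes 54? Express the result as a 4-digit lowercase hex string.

Key hex bytes 54 is 1 byte ≤ B = 5; zero-pad to 5 bytes: K' = 54 00 00 00 00.
K' ⊕ ipad = 62 36 36 36 36.  K' ⊕ opad = 08 5c 5c 5c 5c.
Inner input = (K'⊕ipad) ∥ m = 62 36 36 36 36 ∥ e1.
Inner hash: even-index sum = 206 mod 256 = 206; odd-index sum = 333 mod 256 = 77 → ce 4d.
Outer input = (K'⊕opad) ∥ inner = 08 5c 5c 5c 5c ∥ ce 4d.
Outer hash (tag): even-index sum = 269 mod 256 = 13; odd-index sum = 390 mod 256 = 134 → 0d 86.

0d86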